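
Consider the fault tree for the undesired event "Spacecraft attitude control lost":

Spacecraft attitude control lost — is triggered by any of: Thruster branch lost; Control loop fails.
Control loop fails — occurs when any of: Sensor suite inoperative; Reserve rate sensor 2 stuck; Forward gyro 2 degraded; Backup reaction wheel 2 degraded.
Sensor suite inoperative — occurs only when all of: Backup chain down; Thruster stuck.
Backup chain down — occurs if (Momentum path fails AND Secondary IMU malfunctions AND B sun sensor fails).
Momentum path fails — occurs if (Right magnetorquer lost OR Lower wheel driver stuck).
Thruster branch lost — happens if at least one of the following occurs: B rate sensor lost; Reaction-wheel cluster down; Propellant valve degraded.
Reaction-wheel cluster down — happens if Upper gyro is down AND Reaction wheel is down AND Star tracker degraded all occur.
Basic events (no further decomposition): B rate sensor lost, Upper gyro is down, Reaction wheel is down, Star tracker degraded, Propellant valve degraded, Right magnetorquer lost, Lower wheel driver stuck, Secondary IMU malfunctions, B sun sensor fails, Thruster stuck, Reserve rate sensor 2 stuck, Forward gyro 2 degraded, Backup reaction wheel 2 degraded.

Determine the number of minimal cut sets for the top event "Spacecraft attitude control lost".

8

Reaction-wheel cluster down [AND]: one cut set from each child combined → 1 × 1 × 1 = 1 cut set(s).
Thruster branch lost [OR]: union of children's cut sets → 3 cut set(s).
Momentum path fails [OR]: union of children's cut sets → 2 cut set(s).
Backup chain down [AND]: one cut set from each child combined → 2 × 1 × 1 = 2 cut set(s).
Sensor suite inoperative [AND]: one cut set from each child combined → 2 × 1 = 2 cut set(s).
Control loop fails [OR]: union of children's cut sets → 5 cut set(s).
Spacecraft attitude control lost [OR]: union of children's cut sets → 8 cut set(s).
Minimal cut sets: {B rate sensor lost}; {Reaction wheel is down, Star tracker degraded, Upper gyro is down}; {Propellant valve degraded}; {B sun sensor fails, Right magnetorquer lost, Secondary IMU malfunctions, Thruster stuck}; {B sun sensor fails, Lower wheel driver stuck, Secondary IMU malfunctions, Thruster stuck}; {Reserve rate sensor 2 stuck}; {Forward gyro 2 degraded}; {Backup reaction wheel 2 degraded}.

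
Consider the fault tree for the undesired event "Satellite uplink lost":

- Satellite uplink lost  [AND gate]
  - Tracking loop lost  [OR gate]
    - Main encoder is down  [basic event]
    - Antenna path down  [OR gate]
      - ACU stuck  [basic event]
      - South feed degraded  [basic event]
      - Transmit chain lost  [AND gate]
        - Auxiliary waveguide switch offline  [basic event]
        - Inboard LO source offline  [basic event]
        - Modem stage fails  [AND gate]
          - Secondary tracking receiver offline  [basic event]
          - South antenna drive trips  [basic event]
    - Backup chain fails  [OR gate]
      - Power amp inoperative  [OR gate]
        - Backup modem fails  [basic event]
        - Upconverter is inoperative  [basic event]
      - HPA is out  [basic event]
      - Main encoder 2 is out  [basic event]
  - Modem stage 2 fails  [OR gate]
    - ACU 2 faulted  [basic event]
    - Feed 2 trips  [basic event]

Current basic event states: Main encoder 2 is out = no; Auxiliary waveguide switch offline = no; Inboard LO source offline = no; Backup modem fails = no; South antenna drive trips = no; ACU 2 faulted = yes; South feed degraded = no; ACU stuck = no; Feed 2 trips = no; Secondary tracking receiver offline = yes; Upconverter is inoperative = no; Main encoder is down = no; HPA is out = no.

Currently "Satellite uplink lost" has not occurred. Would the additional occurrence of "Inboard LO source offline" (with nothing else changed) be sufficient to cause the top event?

Counterfactual: set "Inboard LO source offline" to occurred.
Modem stage fails [AND]: Secondary tracking receiver offline=occurs, South antenna drive trips=not → not all inputs occur → does not occur.
Transmit chain lost [AND]: Auxiliary waveguide switch offline=not, Inboard LO source offline=occurs, Modem stage fails=not → not all inputs occur → does not occur.
Antenna path down [OR]: ACU stuck=not, South feed degraded=not, Transmit chain lost=not → no input occurs → does not occur.
Power amp inoperative [OR]: Backup modem fails=not, Upconverter is inoperative=not → no input occurs → does not occur.
Backup chain fails [OR]: Power amp inoperative=not, HPA is out=not, Main encoder 2 is out=not → no input occurs → does not occur.
Tracking loop lost [OR]: Main encoder is down=not, Antenna path down=not, Backup chain fails=not → no input occurs → does not occur.
Modem stage 2 fails [OR]: ACU 2 faulted=occurs, Feed 2 trips=not → at least one input occurs → occurs.
Satellite uplink lost [AND]: Tracking loop lost=not, Modem stage 2 fails=occurs → not all inputs occur → does not occur.

No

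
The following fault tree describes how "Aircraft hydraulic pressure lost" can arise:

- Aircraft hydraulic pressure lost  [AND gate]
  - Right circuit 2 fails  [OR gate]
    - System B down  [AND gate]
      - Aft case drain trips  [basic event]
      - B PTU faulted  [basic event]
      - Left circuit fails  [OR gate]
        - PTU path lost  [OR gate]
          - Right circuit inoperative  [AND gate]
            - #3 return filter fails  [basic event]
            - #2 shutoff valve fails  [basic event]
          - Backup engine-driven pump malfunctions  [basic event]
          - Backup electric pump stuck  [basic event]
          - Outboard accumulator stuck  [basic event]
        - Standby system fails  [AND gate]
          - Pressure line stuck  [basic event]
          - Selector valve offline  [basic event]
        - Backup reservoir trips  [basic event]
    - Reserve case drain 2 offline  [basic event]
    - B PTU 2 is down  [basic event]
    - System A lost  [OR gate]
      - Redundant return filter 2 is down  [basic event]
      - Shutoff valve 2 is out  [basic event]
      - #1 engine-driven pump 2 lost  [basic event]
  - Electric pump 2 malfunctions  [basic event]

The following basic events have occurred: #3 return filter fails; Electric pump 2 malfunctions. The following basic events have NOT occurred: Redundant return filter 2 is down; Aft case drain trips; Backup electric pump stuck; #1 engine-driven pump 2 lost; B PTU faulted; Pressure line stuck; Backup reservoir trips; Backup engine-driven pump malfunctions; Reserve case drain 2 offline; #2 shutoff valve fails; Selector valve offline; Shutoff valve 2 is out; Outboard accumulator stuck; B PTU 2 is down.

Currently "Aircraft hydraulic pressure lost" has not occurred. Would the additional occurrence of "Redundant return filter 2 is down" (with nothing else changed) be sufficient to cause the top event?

Counterfactual: set "Redundant return filter 2 is down" to occurred.
Right circuit inoperative [AND]: #3 return filter fails=occurs, #2 shutoff valve fails=not → not all inputs occur → does not occur.
PTU path lost [OR]: Right circuit inoperative=not, Backup engine-driven pump malfunctions=not, Backup electric pump stuck=not, Outboard accumulator stuck=not → no input occurs → does not occur.
Standby system fails [AND]: Pressure line stuck=not, Selector valve offline=not → not all inputs occur → does not occur.
Left circuit fails [OR]: PTU path lost=not, Standby system fails=not, Backup reservoir trips=not → no input occurs → does not occur.
System B down [AND]: Aft case drain trips=not, B PTU faulted=not, Left circuit fails=not → not all inputs occur → does not occur.
System A lost [OR]: Redundant return filter 2 is down=occurs, Shutoff valve 2 is out=not, #1 engine-driven pump 2 lost=not → at least one input occurs → occurs.
Right circuit 2 fails [OR]: System B down=not, Reserve case drain 2 offline=not, B PTU 2 is down=not, System A lost=occurs → at least one input occurs → occurs.
Aircraft hydraulic pressure lost [AND]: Right circuit 2 fails=occurs, Electric pump 2 malfunctions=occurs → all inputs occur → occurs.

Yes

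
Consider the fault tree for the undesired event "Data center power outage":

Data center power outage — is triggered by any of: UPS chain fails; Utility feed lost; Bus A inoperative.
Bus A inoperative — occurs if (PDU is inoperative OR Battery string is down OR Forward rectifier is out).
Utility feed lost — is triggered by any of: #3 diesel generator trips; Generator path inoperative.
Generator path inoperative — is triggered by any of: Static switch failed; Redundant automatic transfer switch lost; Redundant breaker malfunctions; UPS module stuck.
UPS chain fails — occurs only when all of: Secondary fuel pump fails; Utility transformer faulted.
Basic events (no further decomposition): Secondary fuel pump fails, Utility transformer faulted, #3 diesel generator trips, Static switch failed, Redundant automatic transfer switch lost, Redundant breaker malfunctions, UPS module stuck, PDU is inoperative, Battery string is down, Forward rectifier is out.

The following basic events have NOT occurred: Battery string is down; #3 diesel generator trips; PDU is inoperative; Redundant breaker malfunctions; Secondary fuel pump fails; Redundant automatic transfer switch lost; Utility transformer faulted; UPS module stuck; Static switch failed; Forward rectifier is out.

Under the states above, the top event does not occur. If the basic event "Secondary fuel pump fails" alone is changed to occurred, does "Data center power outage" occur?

Counterfactual: set "Secondary fuel pump fails" to occurred.
UPS chain fails [AND]: Secondary fuel pump fails=occurs, Utility transformer faulted=not → not all inputs occur → does not occur.
Generator path inoperative [OR]: Static switch failed=not, Redundant automatic transfer switch lost=not, Redundant breaker malfunctions=not, UPS module stuck=not → no input occurs → does not occur.
Utility feed lost [OR]: #3 diesel generator trips=not, Generator path inoperative=not → no input occurs → does not occur.
Bus A inoperative [OR]: PDU is inoperative=not, Battery string is down=not, Forward rectifier is out=not → no input occurs → does not occur.
Data center power outage [OR]: UPS chain fails=not, Utility feed lost=not, Bus A inoperative=not → no input occurs → does not occur.

No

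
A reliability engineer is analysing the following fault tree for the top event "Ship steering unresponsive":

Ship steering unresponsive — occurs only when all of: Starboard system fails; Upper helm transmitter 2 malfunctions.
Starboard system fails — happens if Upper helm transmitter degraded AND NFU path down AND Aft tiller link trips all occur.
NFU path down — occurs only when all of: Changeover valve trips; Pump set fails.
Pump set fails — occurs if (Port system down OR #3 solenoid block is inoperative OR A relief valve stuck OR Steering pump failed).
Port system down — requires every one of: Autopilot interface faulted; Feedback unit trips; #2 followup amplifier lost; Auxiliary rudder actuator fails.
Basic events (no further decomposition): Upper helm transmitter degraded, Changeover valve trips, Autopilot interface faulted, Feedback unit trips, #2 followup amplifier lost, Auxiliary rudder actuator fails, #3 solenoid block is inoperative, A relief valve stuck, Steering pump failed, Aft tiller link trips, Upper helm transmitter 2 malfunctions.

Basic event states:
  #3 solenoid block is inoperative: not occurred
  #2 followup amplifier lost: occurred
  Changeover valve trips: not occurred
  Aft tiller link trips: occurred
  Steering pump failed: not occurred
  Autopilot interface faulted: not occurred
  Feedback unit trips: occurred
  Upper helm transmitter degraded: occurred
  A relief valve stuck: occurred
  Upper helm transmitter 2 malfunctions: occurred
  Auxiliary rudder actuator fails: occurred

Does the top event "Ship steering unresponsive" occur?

No

Port system down [AND]: Autopilot interface faulted=not, Feedback unit trips=occurs, #2 followup amplifier lost=occurs, Auxiliary rudder actuator fails=occurs → not all inputs occur → does not occur.
Pump set fails [OR]: Port system down=not, #3 solenoid block is inoperative=not, A relief valve stuck=occurs, Steering pump failed=not → at least one input occurs → occurs.
NFU path down [AND]: Changeover valve trips=not, Pump set fails=occurs → not all inputs occur → does not occur.
Starboard system fails [AND]: Upper helm transmitter degraded=occurs, NFU path down=not, Aft tiller link trips=occurs → not all inputs occur → does not occur.
Ship steering unresponsive [AND]: Starboard system fails=not, Upper helm transmitter 2 malfunctions=occurs → not all inputs occur → does not occur.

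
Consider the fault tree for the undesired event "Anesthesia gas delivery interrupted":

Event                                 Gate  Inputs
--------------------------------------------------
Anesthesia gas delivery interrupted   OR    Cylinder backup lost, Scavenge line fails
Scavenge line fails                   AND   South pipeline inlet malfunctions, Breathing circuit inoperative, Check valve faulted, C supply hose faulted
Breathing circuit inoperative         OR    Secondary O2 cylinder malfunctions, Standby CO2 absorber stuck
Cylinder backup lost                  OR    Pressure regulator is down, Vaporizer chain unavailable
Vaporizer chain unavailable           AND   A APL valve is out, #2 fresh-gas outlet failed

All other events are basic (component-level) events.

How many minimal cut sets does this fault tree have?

4

Vaporizer chain unavailable [AND]: one cut set from each child combined → 1 × 1 = 1 cut set(s).
Cylinder backup lost [OR]: union of children's cut sets → 2 cut set(s).
Breathing circuit inoperative [OR]: union of children's cut sets → 2 cut set(s).
Scavenge line fails [AND]: one cut set from each child combined → 1 × 2 × 1 × 1 = 2 cut set(s).
Anesthesia gas delivery interrupted [OR]: union of children's cut sets → 4 cut set(s).
Minimal cut sets: {Pressure regulator is down}; {#2 fresh-gas outlet failed, A APL valve is out}; {C supply hose faulted, Check valve faulted, Secondary O2 cylinder malfunctions, South pipeline inlet malfunctions}; {C supply hose faulted, Check valve faulted, South pipeline inlet malfunctions, Standby CO2 absorber stuck}.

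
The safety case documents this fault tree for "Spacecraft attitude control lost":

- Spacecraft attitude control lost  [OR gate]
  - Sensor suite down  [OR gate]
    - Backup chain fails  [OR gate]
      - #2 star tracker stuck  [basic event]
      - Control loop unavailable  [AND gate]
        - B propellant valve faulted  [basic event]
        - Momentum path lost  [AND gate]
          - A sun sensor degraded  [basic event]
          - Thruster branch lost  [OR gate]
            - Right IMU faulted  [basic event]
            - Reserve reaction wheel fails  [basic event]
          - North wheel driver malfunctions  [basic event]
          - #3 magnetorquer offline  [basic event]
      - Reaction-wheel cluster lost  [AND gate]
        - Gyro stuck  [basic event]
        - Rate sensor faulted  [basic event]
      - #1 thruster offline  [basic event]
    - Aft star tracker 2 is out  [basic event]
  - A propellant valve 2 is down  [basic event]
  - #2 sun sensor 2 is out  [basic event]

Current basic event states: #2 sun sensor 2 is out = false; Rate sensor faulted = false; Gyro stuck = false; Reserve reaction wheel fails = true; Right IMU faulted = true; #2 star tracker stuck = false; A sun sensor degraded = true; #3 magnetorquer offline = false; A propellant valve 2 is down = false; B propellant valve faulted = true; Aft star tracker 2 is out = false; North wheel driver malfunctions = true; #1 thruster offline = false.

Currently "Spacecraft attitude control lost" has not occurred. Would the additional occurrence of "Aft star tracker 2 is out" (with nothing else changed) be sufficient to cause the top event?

Counterfactual: set "Aft star tracker 2 is out" to occurred.
Thruster branch lost [OR]: Right IMU faulted=occurs, Reserve reaction wheel fails=occurs → at least one input occurs → occurs.
Momentum path lost [AND]: A sun sensor degraded=occurs, Thruster branch lost=occurs, North wheel driver malfunctions=occurs, #3 magnetorquer offline=not → not all inputs occur → does not occur.
Control loop unavailable [AND]: B propellant valve faulted=occurs, Momentum path lost=not → not all inputs occur → does not occur.
Reaction-wheel cluster lost [AND]: Gyro stuck=not, Rate sensor faulted=not → not all inputs occur → does not occur.
Backup chain fails [OR]: #2 star tracker stuck=not, Control loop unavailable=not, Reaction-wheel cluster lost=not, #1 thruster offline=not → no input occurs → does not occur.
Sensor suite down [OR]: Backup chain fails=not, Aft star tracker 2 is out=occurs → at least one input occurs → occurs.
Spacecraft attitude control lost [OR]: Sensor suite down=occurs, A propellant valve 2 is down=not, #2 sun sensor 2 is out=not → at least one input occurs → occurs.

Yes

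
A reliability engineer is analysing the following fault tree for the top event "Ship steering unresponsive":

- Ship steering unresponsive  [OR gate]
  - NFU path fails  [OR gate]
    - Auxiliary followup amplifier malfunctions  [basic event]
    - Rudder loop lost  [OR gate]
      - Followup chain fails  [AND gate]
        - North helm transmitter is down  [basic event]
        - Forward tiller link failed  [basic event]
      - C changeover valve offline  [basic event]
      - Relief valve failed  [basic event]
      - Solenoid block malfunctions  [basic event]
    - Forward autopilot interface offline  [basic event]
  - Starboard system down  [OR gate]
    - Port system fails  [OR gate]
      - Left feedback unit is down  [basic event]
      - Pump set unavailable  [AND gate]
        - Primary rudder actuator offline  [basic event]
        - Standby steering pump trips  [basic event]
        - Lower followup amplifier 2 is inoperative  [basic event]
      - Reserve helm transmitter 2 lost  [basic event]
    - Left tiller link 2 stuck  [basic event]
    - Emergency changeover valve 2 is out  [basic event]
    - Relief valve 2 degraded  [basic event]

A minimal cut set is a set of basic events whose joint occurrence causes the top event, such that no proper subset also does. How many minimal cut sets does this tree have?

12

Followup chain fails [AND]: one cut set from each child combined → 1 × 1 = 1 cut set(s).
Rudder loop lost [OR]: union of children's cut sets → 4 cut set(s).
NFU path fails [OR]: union of children's cut sets → 6 cut set(s).
Pump set unavailable [AND]: one cut set from each child combined → 1 × 1 × 1 = 1 cut set(s).
Port system fails [OR]: union of children's cut sets → 3 cut set(s).
Starboard system down [OR]: union of children's cut sets → 6 cut set(s).
Ship steering unresponsive [OR]: union of children's cut sets → 12 cut set(s).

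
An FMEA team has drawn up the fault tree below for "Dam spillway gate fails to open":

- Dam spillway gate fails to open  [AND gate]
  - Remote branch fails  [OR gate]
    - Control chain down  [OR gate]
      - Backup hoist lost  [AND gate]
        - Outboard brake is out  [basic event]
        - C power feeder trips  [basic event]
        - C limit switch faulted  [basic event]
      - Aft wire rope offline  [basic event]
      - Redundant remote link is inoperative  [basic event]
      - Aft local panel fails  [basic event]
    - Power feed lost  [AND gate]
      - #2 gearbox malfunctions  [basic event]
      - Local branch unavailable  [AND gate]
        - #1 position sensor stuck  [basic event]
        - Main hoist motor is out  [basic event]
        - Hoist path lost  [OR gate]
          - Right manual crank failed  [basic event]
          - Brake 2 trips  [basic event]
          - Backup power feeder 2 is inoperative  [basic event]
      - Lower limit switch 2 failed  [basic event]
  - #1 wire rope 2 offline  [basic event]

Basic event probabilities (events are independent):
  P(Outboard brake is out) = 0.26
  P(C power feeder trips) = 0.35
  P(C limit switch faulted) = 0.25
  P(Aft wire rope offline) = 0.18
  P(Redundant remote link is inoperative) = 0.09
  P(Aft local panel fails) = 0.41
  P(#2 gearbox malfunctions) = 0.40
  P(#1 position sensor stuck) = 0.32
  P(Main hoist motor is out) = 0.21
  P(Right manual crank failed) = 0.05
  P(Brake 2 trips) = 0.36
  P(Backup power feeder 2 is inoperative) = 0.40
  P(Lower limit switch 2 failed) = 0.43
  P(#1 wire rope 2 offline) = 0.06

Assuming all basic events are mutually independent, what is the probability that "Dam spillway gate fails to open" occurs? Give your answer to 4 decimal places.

P(Backup hoist lost) [AND] = 0.26 × 0.35 × 0.25 = 0.022750
P(Control chain down) [OR] = 1 − (1−0.022750) × (1−0.18) × (1−0.09) × (1−0.41) = 0.569758
P(Hoist path lost) [OR] = 1 − (1−0.05) × (1−0.36) × (1−0.40) = 0.635200
P(Local branch unavailable) [AND] = 0.32 × 0.21 × 0.635200 = 0.042685
P(Power feed lost) [AND] = 0.40 × 0.042685 × 0.43 = 0.007342
P(Remote branch fails) [OR] = 1 − (1−0.569758) × (1−0.007342) = 0.572917
P(Dam spillway gate fails to open) [AND] = 0.572917 × 0.06 = 0.034375
Rounded to 4 decimal places: P(Dam spillway gate fails to open) ≈ 0.0344.

0.0344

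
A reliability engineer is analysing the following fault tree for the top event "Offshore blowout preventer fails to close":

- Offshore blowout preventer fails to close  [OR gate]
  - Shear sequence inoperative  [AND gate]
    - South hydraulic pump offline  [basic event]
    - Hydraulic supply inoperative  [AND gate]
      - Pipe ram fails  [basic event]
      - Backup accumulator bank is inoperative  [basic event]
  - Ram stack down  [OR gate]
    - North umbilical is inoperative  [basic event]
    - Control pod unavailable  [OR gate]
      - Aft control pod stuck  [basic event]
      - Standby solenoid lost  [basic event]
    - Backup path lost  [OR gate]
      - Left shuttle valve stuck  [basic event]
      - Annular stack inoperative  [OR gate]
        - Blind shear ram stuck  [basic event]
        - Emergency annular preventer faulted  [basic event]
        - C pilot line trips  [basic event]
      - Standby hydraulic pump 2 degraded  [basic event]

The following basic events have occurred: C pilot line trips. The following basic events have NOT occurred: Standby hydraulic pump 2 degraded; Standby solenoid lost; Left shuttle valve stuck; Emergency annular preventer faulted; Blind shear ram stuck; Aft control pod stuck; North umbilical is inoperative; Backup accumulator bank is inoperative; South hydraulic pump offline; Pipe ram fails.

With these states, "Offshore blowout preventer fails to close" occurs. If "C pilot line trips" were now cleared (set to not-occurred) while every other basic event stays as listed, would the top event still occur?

Counterfactual: set "C pilot line trips" to not occurred.
Hydraulic supply inoperative [AND]: Pipe ram fails=not, Backup accumulator bank is inoperative=not → not all inputs occur → does not occur.
Shear sequence inoperative [AND]: South hydraulic pump offline=not, Hydraulic supply inoperative=not → not all inputs occur → does not occur.
Control pod unavailable [OR]: Aft control pod stuck=not, Standby solenoid lost=not → no input occurs → does not occur.
Annular stack inoperative [OR]: Blind shear ram stuck=not, Emergency annular preventer faulted=not, C pilot line trips=not → no input occurs → does not occur.
Backup path lost [OR]: Left shuttle valve stuck=not, Annular stack inoperative=not, Standby hydraulic pump 2 degraded=not → no input occurs → does not occur.
Ram stack down [OR]: North umbilical is inoperative=not, Control pod unavailable=not, Backup path lost=not → no input occurs → does not occur.
Offshore blowout preventer fails to close [OR]: Shear sequence inoperative=not, Ram stack down=not → no input occurs → does not occur.

No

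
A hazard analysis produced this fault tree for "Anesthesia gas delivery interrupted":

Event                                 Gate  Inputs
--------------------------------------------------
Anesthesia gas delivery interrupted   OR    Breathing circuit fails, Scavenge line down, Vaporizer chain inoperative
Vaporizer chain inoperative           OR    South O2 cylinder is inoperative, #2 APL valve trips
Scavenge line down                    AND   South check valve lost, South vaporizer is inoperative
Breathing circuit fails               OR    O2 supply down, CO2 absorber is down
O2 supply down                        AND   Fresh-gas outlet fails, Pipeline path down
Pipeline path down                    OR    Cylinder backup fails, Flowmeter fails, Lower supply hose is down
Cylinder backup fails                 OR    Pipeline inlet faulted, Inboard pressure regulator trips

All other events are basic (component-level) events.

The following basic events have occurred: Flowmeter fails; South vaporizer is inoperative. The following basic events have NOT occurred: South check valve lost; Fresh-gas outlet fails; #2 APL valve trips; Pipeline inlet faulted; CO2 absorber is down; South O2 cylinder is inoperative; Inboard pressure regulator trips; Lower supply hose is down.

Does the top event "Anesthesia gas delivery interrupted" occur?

Cylinder backup fails [OR]: Pipeline inlet faulted=not, Inboard pressure regulator trips=not → no input occurs → does not occur.
Pipeline path down [OR]: Cylinder backup fails=not, Flowmeter fails=occurs, Lower supply hose is down=not → at least one input occurs → occurs.
O2 supply down [AND]: Fresh-gas outlet fails=not, Pipeline path down=occurs → not all inputs occur → does not occur.
Breathing circuit fails [OR]: O2 supply down=not, CO2 absorber is down=not → no input occurs → does not occur.
Scavenge line down [AND]: South check valve lost=not, South vaporizer is inoperative=occurs → not all inputs occur → does not occur.
Vaporizer chain inoperative [OR]: South O2 cylinder is inoperative=not, #2 APL valve trips=not → no input occurs → does not occur.
Anesthesia gas delivery interrupted [OR]: Breathing circuit fails=not, Scavenge line down=not, Vaporizer chain inoperative=not → no input occurs → does not occur.

No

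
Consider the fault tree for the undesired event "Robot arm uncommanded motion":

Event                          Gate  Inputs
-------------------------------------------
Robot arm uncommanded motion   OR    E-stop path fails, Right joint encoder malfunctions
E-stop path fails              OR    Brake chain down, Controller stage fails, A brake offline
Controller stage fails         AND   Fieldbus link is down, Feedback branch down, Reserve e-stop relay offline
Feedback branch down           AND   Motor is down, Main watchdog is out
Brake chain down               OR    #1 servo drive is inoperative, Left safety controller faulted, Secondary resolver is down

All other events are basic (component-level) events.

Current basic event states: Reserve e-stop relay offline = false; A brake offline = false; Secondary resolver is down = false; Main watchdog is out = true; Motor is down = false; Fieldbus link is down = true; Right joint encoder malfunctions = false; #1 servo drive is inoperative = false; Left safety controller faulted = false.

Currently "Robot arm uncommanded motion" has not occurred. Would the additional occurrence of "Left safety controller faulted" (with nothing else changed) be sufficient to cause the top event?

Yes

Counterfactual: set "Left safety controller faulted" to occurred.
Brake chain down [OR]: #1 servo drive is inoperative=not, Left safety controller faulted=occurs, Secondary resolver is down=not → at least one input occurs → occurs.
Feedback branch down [AND]: Motor is down=not, Main watchdog is out=occurs → not all inputs occur → does not occur.
Controller stage fails [AND]: Fieldbus link is down=occurs, Feedback branch down=not, Reserve e-stop relay offline=not → not all inputs occur → does not occur.
E-stop path fails [OR]: Brake chain down=occurs, Controller stage fails=not, A brake offline=not → at least one input occurs → occurs.
Robot arm uncommanded motion [OR]: E-stop path fails=occurs, Right joint encoder malfunctions=not → at least one input occurs → occurs.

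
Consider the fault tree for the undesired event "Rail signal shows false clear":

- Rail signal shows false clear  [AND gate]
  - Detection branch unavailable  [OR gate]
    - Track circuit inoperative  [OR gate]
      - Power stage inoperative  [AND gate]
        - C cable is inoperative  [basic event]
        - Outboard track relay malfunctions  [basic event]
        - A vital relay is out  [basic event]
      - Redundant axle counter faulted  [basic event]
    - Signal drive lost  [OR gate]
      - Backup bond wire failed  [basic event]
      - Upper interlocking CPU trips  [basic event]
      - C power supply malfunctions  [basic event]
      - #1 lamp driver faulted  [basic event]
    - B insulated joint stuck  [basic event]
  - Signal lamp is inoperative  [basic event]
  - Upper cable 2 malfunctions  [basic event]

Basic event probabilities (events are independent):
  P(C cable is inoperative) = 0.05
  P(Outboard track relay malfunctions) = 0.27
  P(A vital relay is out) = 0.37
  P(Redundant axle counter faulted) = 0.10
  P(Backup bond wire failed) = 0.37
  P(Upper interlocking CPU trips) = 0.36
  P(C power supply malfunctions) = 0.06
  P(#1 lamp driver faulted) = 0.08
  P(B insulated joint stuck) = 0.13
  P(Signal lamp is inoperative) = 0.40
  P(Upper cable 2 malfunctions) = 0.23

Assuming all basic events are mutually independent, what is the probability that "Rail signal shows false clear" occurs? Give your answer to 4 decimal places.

P(Power stage inoperative) [AND] = 0.05 × 0.27 × 0.37 = 0.004995
P(Track circuit inoperative) [OR] = 1 − (1−0.004995) × (1−0.10) = 0.104496
P(Signal drive lost) [OR] = 1 − (1−0.37) × (1−0.36) × (1−0.06) × (1−0.08) = 0.651313
P(Detection branch unavailable) [OR] = 1 − (1−0.104496) × (1−0.651313) × (1−0.13) = 0.728342
P(Rail signal shows false clear) [AND] = 0.728342 × 0.40 × 0.23 = 0.067007
Rounded to 4 decimal places: P(Rail signal shows false clear) ≈ 0.0670.

0.0670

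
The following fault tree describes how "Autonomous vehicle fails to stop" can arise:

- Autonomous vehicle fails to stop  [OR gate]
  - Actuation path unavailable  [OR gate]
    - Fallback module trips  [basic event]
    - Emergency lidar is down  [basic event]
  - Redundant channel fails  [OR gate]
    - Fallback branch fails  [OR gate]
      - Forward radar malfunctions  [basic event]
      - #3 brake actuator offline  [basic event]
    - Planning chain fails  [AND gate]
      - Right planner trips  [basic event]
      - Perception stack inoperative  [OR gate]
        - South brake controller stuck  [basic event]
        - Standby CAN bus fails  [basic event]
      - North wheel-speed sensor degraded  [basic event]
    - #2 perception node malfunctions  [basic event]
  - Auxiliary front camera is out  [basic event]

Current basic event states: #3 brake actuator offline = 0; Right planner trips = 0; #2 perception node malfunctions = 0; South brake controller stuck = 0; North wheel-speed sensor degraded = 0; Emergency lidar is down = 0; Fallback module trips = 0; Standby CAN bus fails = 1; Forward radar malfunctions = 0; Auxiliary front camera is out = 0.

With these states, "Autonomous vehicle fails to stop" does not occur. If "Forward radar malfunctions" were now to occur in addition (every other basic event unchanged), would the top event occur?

Yes

Counterfactual: set "Forward radar malfunctions" to occurred.
Actuation path unavailable [OR]: Fallback module trips=not, Emergency lidar is down=not → no input occurs → does not occur.
Fallback branch fails [OR]: Forward radar malfunctions=occurs, #3 brake actuator offline=not → at least one input occurs → occurs.
Perception stack inoperative [OR]: South brake controller stuck=not, Standby CAN bus fails=occurs → at least one input occurs → occurs.
Planning chain fails [AND]: Right planner trips=not, Perception stack inoperative=occurs, North wheel-speed sensor degraded=not → not all inputs occur → does not occur.
Redundant channel fails [OR]: Fallback branch fails=occurs, Planning chain fails=not, #2 perception node malfunctions=not → at least one input occurs → occurs.
Autonomous vehicle fails to stop [OR]: Actuation path unavailable=not, Redundant channel fails=occurs, Auxiliary front camera is out=not → at least one input occurs → occurs.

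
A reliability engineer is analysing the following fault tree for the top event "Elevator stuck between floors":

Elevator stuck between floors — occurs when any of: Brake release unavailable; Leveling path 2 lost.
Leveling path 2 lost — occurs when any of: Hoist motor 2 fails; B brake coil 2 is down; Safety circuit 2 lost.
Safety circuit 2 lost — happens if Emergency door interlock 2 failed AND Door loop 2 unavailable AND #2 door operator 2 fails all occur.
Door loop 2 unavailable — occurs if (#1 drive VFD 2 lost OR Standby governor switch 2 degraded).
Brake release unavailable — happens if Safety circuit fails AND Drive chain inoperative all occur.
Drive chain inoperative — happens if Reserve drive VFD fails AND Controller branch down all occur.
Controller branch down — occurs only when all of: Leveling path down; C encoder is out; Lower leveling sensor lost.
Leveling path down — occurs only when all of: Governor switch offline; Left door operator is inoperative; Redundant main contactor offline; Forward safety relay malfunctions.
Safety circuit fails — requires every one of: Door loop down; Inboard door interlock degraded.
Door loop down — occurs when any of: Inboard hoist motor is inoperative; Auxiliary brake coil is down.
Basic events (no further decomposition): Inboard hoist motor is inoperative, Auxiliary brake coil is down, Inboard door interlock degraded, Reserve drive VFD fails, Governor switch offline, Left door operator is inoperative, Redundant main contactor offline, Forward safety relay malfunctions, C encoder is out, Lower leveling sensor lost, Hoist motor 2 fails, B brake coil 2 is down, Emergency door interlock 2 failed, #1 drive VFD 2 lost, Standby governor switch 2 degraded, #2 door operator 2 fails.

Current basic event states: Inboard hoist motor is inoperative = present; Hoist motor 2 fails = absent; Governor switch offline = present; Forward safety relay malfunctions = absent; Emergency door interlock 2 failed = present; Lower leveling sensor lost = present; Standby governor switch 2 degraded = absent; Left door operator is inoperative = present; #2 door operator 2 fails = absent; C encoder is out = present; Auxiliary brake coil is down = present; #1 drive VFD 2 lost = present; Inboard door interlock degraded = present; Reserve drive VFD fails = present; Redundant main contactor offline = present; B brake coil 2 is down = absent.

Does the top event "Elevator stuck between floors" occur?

No

Door loop down [OR]: Inboard hoist motor is inoperative=occurs, Auxiliary brake coil is down=occurs → at least one input occurs → occurs.
Safety circuit fails [AND]: Door loop down=occurs, Inboard door interlock degraded=occurs → all inputs occur → occurs.
Leveling path down [AND]: Governor switch offline=occurs, Left door operator is inoperative=occurs, Redundant main contactor offline=occurs, Forward safety relay malfunctions=not → not all inputs occur → does not occur.
Controller branch down [AND]: Leveling path down=not, C encoder is out=occurs, Lower leveling sensor lost=occurs → not all inputs occur → does not occur.
Drive chain inoperative [AND]: Reserve drive VFD fails=occurs, Controller branch down=not → not all inputs occur → does not occur.
Brake release unavailable [AND]: Safety circuit fails=occurs, Drive chain inoperative=not → not all inputs occur → does not occur.
Door loop 2 unavailable [OR]: #1 drive VFD 2 lost=occurs, Standby governor switch 2 degraded=not → at least one input occurs → occurs.
Safety circuit 2 lost [AND]: Emergency door interlock 2 failed=occurs, Door loop 2 unavailable=occurs, #2 door operator 2 fails=not → not all inputs occur → does not occur.
Leveling path 2 lost [OR]: Hoist motor 2 fails=not, B brake coil 2 is down=not, Safety circuit 2 lost=not → no input occurs → does not occur.
Elevator stuck between floors [OR]: Brake release unavailable=not, Leveling path 2 lost=not → no input occurs → does not occur.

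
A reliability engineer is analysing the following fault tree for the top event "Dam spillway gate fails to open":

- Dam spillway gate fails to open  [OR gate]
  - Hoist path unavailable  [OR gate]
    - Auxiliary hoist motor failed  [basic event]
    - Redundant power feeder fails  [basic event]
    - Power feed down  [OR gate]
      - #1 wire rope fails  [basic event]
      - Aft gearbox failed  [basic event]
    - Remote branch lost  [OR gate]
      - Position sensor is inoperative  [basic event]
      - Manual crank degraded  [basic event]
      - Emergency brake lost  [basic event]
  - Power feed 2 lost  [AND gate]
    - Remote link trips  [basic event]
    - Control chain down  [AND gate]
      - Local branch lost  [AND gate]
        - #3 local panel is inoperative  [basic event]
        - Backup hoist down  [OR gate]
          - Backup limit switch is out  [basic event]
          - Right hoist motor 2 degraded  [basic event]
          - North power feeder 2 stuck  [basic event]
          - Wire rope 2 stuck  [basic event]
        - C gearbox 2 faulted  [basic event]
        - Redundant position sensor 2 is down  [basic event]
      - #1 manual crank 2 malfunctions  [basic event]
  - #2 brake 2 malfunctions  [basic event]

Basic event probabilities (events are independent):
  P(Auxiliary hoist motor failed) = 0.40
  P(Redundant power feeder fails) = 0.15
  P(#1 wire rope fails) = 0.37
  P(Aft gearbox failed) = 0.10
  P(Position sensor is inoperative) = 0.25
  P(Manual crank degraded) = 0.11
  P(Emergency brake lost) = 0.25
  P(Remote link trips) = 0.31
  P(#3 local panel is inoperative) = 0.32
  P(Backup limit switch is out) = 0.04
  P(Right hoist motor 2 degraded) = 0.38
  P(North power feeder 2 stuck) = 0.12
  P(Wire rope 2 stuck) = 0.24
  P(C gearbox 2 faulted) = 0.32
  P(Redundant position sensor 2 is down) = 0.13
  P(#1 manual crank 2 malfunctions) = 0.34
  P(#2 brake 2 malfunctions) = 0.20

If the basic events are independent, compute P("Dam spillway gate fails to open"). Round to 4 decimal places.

0.8843

P(Power feed down) [OR] = 1 − (1−0.37) × (1−0.10) = 0.433000
P(Remote branch lost) [OR] = 1 − (1−0.25) × (1−0.11) × (1−0.25) = 0.499375
P(Hoist path unavailable) [OR] = 1 − (1−0.40) × (1−0.15) × (1−0.433000) × (1−0.499375) = 0.855234
P(Backup hoist down) [OR] = 1 − (1−0.04) × (1−0.38) × (1−0.12) × (1−0.24) = 0.601930
P(Local branch lost) [AND] = 0.32 × 0.601930 × 0.32 × 0.13 = 0.008013
P(Control chain down) [AND] = 0.008013 × 0.34 = 0.002724
P(Power feed 2 lost) [AND] = 0.31 × 0.002724 = 0.000844
P(Dam spillway gate fails to open) [OR] = 1 − (1−0.855234) × (1−0.000844) × (1−0.20) = 0.884285
Rounded to 4 decimal places: P(Dam spillway gate fails to open) ≈ 0.8843.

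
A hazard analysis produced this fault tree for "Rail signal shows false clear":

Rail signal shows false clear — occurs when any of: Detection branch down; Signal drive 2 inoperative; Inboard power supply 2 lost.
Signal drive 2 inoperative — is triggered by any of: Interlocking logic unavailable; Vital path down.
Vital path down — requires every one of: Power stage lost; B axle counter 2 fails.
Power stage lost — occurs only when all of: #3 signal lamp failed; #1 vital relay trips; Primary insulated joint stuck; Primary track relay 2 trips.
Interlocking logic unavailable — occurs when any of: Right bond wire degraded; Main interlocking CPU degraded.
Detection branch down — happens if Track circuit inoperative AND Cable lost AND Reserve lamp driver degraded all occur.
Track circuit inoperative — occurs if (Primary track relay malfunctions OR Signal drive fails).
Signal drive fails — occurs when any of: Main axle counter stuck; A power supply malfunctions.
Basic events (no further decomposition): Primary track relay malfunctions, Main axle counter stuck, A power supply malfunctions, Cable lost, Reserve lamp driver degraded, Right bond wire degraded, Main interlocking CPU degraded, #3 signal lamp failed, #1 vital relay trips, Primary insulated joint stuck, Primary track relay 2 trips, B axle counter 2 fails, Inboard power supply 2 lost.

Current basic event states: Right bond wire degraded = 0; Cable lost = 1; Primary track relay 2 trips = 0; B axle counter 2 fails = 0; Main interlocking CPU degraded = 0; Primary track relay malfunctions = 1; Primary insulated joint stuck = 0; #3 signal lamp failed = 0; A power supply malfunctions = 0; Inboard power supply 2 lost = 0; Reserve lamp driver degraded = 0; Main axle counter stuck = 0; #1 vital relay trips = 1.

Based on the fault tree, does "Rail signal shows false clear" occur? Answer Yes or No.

Signal drive fails [OR]: Main axle counter stuck=not, A power supply malfunctions=not → no input occurs → does not occur.
Track circuit inoperative [OR]: Primary track relay malfunctions=occurs, Signal drive fails=not → at least one input occurs → occurs.
Detection branch down [AND]: Track circuit inoperative=occurs, Cable lost=occurs, Reserve lamp driver degraded=not → not all inputs occur → does not occur.
Interlocking logic unavailable [OR]: Right bond wire degraded=not, Main interlocking CPU degraded=not → no input occurs → does not occur.
Power stage lost [AND]: #3 signal lamp failed=not, #1 vital relay trips=occurs, Primary insulated joint stuck=not, Primary track relay 2 trips=not → not all inputs occur → does not occur.
Vital path down [AND]: Power stage lost=not, B axle counter 2 fails=not → not all inputs occur → does not occur.
Signal drive 2 inoperative [OR]: Interlocking logic unavailable=not, Vital path down=not → no input occurs → does not occur.
Rail signal shows false clear [OR]: Detection branch down=not, Signal drive 2 inoperative=not, Inboard power supply 2 lost=not → no input occurs → does not occur.

No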